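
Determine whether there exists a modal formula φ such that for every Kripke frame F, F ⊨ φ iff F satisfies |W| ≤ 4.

No

Any modally definable frame class is closed under disjoint unions.
Any modal formula valid on each of 5 disjoint one-world frames is valid on their disjoint union (validity is preserved under disjoint unions). Each one-world frame has |W|=1≤4, but the union has |W|=5.
So no modal formula (or set of formulas) defines exactly the |W|≤4 frames.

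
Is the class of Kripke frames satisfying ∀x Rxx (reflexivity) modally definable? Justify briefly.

Yes — defined by □p → p

The condition is reflexivity. A defining modal formula is □p → p.
Suppose □p→p is valid. At any x set V(p)={w : Rxw}. Then □p holds at x, so p holds at x, i.e. Rxx.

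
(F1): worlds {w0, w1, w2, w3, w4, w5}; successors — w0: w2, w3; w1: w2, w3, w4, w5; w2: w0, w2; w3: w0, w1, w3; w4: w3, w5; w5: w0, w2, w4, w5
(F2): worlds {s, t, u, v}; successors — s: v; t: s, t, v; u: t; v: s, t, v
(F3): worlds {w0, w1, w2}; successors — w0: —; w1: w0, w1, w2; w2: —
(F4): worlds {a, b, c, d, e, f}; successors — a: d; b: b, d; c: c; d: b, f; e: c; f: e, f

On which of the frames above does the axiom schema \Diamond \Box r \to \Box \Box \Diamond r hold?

This is the axiom for a generalized confluence (Geach) condition; its first-order frame correspondent is \forall x \forall y \forall z ((xRy \wedge x R^2 z) \to \exists w (yRw \wedge zRw)).
(F1): fails — w1Rw2, w1R²w4 but no w with w2Rw and w4Rw.
(F2): condition met.
(F3): fails — w1Rw0, w1R²w0 but no w with w0Rw and w0Rw.
(F4): fails — bRb, bR²f but no w with bRw and fRw.

(F2)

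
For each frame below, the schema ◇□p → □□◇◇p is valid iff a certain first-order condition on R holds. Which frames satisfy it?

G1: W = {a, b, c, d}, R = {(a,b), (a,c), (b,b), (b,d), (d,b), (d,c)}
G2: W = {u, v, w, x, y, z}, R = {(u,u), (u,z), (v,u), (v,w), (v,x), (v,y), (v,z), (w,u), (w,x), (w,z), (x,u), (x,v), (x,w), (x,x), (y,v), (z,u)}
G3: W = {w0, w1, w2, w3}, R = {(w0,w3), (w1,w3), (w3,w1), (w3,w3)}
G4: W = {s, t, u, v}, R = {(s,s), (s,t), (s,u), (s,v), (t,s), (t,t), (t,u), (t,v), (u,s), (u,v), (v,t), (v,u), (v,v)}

Frame correspondent (Sahlqvist): ∀x ∀y ∀z ((xRy ∧ xR²z) → ∃w (yRw ∧ zR²w)) — i.e. a generalized confluence (Geach) condition.
G1: fails — aRc, aR²b but no w with cRw and bR²w.
G2: fails — vRy, vR²u but no t with yRt and uR²t.
G3: holds.
G4: holds.
Valid on: G3, G4.

G3, G4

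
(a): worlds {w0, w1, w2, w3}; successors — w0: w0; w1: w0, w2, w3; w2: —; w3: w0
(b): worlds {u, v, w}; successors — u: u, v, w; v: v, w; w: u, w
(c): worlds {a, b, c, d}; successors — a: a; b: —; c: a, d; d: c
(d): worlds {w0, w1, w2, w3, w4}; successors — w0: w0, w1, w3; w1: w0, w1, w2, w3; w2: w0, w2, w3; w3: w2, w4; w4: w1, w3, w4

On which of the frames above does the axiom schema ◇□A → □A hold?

This is the axiom for the Euclidean property; its first-order frame correspondent is ∀x ∀y ∀z (Rxy ∧ Rxz → Ryz).
(a): fails — Rw1w2 and Rw1w2 but not Rw2w2.
(b): fails — Ruv and Ruu but not Rvu.
(c): fails — Rca and Rcd but not Rad.
(d): fails — Rw0w3 and Rw0w1 but not Rw3w1.
Valid on no frame.

none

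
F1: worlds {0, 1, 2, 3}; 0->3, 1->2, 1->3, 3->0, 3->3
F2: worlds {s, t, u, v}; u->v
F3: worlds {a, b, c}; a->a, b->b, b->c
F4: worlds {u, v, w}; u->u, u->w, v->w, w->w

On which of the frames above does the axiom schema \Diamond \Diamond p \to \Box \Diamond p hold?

F2

Frame correspondent (Sahlqvist): \forall x \forall y \forall z ((x R^2 y \wedge xRz) \to \exists w (y = w \wedge zRw)) — i.e. a generalized confluence (Geach) condition.
F1: fails — 1R²0, 1R2 but no w with 0=w and 2Rw.
F2: holds.
F3: fails — bR²b, bRc but no w with b=w and cRw.
F4: fails — uR²u, uRw but no t with u=t and wRt.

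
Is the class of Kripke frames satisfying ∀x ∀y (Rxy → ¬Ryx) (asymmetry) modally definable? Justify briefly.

Any modally definable frame class is closed under surjective bounded morphisms.
The 5-cycle (worlds 0,1,2,3,4 with 0→1→2→3→4→0) is asymmetric. Mapping every world to a single reflexive point • is a surjective bounded morphism, and the reflexive point is not asymmetric (R•• but asymmetry requires ¬R••).
So no modal formula (or set of formulas) defines exactly the asymmetric frames.

Not definable by any modal formula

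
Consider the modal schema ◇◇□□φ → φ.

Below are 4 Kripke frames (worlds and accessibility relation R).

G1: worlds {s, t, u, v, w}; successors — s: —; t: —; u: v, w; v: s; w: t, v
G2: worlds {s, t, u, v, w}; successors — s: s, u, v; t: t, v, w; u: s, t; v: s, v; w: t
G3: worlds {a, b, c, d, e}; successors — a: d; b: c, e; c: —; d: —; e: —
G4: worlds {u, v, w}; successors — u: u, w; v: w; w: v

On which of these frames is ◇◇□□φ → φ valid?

Frame correspondent (Sahlqvist): ∀x ∀y (xR²y → ∃w (yR²w ∧ x = w)) — i.e. a generalized confluence (Geach) condition.
G1: fails — uR²s but no w* with sR²w* and u=w*.
G2: fails — tR²v but no w* with vR²w* and t=w*.
G3: condition met.
G4: fails — uR²v but no t with vR²t and u=t.
Valid on: G3.

G3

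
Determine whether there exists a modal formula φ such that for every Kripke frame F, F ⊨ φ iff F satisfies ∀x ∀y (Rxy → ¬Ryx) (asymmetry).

If a class were modally definable it would be closed under surjective bounded morphisms (Goldblatt–Thomason).
The 5-cycle (worlds w0,w1,w2,w3,w4 with w0→w1→w2→w3→w4→w0) is asymmetric. Mapping every world to a single reflexive point • is a surjective bounded morphism, and the reflexive point is not asymmetric (R•• but asymmetry requires ¬R••).
So no modal formula (or set of formulas) defines exactly the asymmetric frames.

Not definable by any modal formula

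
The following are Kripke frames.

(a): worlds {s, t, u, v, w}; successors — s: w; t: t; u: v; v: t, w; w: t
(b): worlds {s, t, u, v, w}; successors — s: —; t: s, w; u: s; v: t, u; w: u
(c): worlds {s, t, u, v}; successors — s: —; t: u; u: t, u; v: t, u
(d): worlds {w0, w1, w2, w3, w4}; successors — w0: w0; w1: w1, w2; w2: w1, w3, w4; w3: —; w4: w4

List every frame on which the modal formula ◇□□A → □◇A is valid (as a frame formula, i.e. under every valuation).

(a), (c)

The schema corresponds to a generalized confluence (Geach) condition: ∀x ∀y ∀z ((xRy ∧ xRz) → ∃w (yR²w ∧ zRw)).
(a): holds.
(b): fails — tRs, tRs but no w* with sR²w* and sRw*.
(c): holds.
(d): fails — w2Rw1, w2Rw3 but no w with w1R²w and w3Rw.
Valid on: (a), (c).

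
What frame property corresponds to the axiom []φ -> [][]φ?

Suppose □φ→□□φ is valid. Take Rxy, Ryz and set V(φ)={w : Rxw}. Then □φ at x, so □□φ at x, so □φ at y, so φ at z, i.e. Rxz.

transitivity: forall x forall y forall z (Rxy & Ryz -> Rxz)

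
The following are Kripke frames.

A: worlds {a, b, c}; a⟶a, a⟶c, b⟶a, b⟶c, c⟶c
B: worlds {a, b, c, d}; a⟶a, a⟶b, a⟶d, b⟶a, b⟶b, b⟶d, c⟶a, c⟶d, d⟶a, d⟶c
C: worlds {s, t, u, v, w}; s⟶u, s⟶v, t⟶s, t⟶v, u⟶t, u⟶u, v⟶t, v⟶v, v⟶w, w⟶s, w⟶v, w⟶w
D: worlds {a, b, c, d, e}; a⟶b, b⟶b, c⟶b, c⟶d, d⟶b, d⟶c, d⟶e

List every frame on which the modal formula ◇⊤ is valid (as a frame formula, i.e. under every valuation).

A, B, C

Frame correspondent (Sahlqvist): ∀x ∃y Rxy — i.e. seriality.
A: condition met.
B: condition met.
C: condition met.
D: fails — world e has no successor.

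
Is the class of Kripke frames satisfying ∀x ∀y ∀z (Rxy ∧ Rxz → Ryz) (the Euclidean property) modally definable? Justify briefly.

Definable; ◇r → □◇r defines it

This is a Sahlqvist condition; the 5 axiom ◇r → □◇r defines it.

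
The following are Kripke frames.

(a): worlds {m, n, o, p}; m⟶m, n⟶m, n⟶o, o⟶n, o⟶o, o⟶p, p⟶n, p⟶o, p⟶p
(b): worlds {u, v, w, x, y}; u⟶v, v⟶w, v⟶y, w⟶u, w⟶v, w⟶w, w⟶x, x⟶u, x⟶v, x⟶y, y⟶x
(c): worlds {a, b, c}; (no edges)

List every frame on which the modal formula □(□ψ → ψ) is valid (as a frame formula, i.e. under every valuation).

(c)

The schema corresponds to shift-reflexivity: ∀x ∀y (Rxy → Ryy).
(a): fails — Ron but not Rnn.
(b): fails — Ruv but not Rvv.
(c): satisfies the condition.
Valid on: (c).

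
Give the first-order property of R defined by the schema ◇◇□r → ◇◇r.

This is a Sahlqvist (Geach-type) schema ◇^2□^1r → □^0◇^2r.
Minimal-valuation argument: fix x; take any y with xR^2y and any z with xR^0z. Set V(r) to the set of worlds R-reachable from y in exactly 1 step. Then □^1r holds at y, so the antecedent holds at x; validity forces ◇^2r at z, giving a w with zR^2w and yR^1w.
First-order correspondent: ∀x ∀y (xR²y → ∃w (yRw ∧ xR²w)).

∀x ∀y (xR²y → ∃w (yRw ∧ xR²w))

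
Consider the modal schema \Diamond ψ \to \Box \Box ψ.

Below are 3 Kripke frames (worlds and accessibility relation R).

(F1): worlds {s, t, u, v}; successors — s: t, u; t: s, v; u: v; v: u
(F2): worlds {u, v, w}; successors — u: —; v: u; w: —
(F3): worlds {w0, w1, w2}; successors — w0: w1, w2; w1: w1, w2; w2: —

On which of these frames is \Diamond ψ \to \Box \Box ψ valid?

The schema corresponds to a generalized confluence (Geach) condition: \forall x \forall y \forall z ((xRy \wedge x R^2 z) \to \exists w (y = w \wedge z = w)).
(F1): fails — sRt, sR²s but t ≠ s.
(F2): ✓.
(F3): fails — w0Rw1, w0R²w2 but w1 ≠ w2.

(F2)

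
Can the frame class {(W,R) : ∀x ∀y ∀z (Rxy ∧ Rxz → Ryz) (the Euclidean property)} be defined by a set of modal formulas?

Definable; ◇r → □◇r defines it

The condition is the Euclidean property. A defining modal formula is ◇r → □◇r.
Suppose ◇r→□◇r is valid. Take Rxy, Rxz and set V(r)={y}. Then ◇r at x, so □◇r at x, so ◇r at z, so some w with Rzw has r; w=y, i.e. Rzy. By symmetry of the argument, Ryz.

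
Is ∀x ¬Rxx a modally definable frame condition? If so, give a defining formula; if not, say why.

Not modally definable

Any modally definable frame class is closed under surjective bounded morphisms.
The 2-cycle (worlds 0,1 with 0→1→0) is irreflexive, and the map sending every world to a single reflexive point • is a surjective bounded morphism (forth: every edge maps to (•,•); back: every world has a successor). So any modal formula valid on the 2-cycle is also valid on the reflexive point, which is not irreflexive.
Hence irreflexivity is not modally definable.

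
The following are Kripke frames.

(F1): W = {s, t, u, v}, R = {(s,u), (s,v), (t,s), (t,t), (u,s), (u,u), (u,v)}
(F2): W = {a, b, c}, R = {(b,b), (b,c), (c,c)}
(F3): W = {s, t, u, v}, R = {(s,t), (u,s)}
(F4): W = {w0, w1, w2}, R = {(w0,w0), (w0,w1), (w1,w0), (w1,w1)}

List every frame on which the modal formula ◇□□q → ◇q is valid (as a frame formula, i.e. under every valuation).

This is the axiom for a generalized confluence (Geach) condition; its first-order frame correspondent is ∀x ∀y (xRy → ∃w (yR²w ∧ xRw)).
(F1): fails — sRv but no w with vR²w and sRw.
(F2): satisfies the condition.
(F3): fails — sRt but no w with tR²w and sRw.
(F4): satisfies the condition.

(F2), (F4)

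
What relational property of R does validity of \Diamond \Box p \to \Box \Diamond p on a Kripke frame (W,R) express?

Suppose ◇□p→□◇p is valid. Take Rxy, Rxz and set V(p)={w : Ryw}. Then □p at y so ◇□p at x, so □◇p at x, so ◇p at z, giving w with Rzw and Ryw.
Conversely, any frame satisfying \forall x \forall y \forall z (Rxy \wedge Rxz \to \exists w (Ryw \wedge Rzw)) validates the schema.
Frame condition: \forall x \forall y \forall z (Rxy \wedge Rxz \to \exists w (Ryw \wedge Rzw)).

Convergence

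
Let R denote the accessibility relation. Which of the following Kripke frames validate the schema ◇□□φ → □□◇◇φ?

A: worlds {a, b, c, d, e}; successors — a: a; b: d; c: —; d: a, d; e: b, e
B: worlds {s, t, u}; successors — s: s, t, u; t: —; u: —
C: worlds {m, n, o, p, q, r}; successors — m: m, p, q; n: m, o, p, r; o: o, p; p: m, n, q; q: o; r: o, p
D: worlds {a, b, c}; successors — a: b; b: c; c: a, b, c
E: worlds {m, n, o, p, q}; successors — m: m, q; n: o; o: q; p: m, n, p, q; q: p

A, C, D

The schema corresponds to a generalized confluence (Geach) condition: ∀x ∀y ∀z ((xRy ∧ xR²z) → ∃w (yR²w ∧ zR²w)).
A: holds.
B: fails — sRs, sR²t but no w with sR²w and tR²w.
C: holds.
D: holds.
E: fails — pRn, pR²o but no w with nR²w and oR²w.
Valid on: A, C, D.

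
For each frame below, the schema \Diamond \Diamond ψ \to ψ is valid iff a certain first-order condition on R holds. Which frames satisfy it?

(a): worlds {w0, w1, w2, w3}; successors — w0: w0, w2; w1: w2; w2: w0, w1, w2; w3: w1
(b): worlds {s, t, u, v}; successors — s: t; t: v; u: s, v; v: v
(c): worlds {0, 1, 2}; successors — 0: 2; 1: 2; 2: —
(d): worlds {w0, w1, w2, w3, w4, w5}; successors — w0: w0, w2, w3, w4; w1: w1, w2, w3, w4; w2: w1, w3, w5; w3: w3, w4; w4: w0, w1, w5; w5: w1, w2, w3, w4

(c)

This is the axiom for a generalized confluence (Geach) condition; its first-order frame correspondent is \forall x \forall y (x R^2 y \to \exists w (y = w \wedge x = w)).
(a): fails — w0R²w1 but w1 ≠ w0.
(b): fails — sR²v but v ≠ s.
(c): holds.
(d): fails — w0R²w1 but w1 ≠ w0.
Valid on: (c).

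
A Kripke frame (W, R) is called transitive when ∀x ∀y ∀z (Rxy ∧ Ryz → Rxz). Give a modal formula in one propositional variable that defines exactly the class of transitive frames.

□s → □□s

This is transitivity; the standard corresponding axiom is 4: □s → □□s.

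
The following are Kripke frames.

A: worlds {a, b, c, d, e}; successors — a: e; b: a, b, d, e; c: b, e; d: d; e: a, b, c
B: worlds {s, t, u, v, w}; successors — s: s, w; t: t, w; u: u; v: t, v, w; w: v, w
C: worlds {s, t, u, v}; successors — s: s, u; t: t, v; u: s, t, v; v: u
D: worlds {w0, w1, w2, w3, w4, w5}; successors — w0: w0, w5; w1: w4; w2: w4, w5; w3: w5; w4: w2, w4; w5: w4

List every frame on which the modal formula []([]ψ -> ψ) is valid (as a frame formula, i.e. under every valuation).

B

This is the axiom for shift-reflexivity; its first-order frame correspondent is forall x forall y (Rxy -> Ryy).
A: fails — Rea but not Raa.
B: holds.
C: fails — Ruv but not Rvv.
D: fails — Rw3w5 but not Rw5w5.
Valid on: B.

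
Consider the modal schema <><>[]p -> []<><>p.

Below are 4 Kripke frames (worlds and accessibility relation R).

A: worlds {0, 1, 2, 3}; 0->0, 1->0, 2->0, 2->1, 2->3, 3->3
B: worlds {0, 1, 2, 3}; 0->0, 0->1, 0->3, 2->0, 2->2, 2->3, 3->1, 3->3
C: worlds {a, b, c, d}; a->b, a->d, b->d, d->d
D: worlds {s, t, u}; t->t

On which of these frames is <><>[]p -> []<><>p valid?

C, D

This is the axiom for a generalized confluence (Geach) condition; its first-order frame correspondent is forall x forall y forall z ((x R^2 y & xRz) -> exists w (yRw & z R^2 w)).
A: fails — 2R²0, 2R3 but no w with 0Rw and 3R²w.
B: fails — 0R²0, 0R1 but no w with 0Rw and 1R²w.
C: satisfies the condition.
D: satisfies the condition.
Valid on: C, D.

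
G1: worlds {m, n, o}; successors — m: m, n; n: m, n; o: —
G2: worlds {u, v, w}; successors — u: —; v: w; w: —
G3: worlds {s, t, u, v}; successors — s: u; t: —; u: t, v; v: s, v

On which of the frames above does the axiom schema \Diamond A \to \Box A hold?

The schema corresponds to partial functionality: \forall x \forall y \forall z (Rxy \wedge Rxz \to y = z).
G1: fails — m sees both m and n.
G2: holds.
G3: fails — u sees both t and v.
Valid on: G2.

G2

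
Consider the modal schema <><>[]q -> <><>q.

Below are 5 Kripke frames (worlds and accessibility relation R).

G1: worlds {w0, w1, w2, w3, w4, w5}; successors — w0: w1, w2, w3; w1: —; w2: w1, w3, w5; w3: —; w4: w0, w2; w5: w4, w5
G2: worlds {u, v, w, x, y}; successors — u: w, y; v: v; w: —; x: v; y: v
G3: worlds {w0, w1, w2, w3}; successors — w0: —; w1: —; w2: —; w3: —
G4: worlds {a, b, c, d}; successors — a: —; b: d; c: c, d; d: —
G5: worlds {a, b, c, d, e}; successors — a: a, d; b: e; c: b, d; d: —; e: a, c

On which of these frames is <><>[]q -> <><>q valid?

G2, G3

The schema corresponds to a generalized confluence (Geach) condition: forall x forall y (x R^2 y -> exists w (yRw & x R^2 w)).
G1: fails — w0R²w1 but no w with w1Rw and w0R²w.
G2: holds.
G3: holds.
G4: fails — cR²d but no w with dRw and cR²w.
G5: fails — aR²d but no w with dRw and aR²w.
Valid on: G2, G3.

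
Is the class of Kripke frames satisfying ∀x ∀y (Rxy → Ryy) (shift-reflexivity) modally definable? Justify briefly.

The condition is shift-reflexivity. A defining modal formula is □(□p → p).
Suppose □(□p→p) is valid. Take Rxy and set V(p)={w : Ryw}. Then at y, □p holds; since □(□p→p) at x, □p→p at y, so p at y, i.e. Ryy.

Yes — defined by □(□p → p)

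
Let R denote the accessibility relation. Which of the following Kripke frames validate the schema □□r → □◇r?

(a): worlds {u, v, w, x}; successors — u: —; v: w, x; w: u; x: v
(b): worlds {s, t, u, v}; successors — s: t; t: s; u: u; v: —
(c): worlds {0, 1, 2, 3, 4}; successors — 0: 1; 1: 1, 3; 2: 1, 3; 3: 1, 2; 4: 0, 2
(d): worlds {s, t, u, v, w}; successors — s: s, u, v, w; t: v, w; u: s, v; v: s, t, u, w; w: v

The schema corresponds to a generalized confluence (Geach) condition: ∀x ∀z (xRz → ∃w (xR²w ∧ zRw)).
(a): fails — wRu but no t with wR²t and uRt.
(b): holds.
(c): holds.
(d): holds.
Valid on: (b), (c), (d).

(b), (c), (d)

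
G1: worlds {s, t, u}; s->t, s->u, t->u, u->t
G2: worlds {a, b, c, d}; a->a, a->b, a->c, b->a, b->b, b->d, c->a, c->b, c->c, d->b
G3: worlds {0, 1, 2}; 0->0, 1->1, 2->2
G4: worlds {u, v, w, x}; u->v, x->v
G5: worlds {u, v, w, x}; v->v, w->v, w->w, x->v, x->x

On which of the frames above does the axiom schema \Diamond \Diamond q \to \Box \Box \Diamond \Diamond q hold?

G3, G4

The schema corresponds to a generalized confluence (Geach) condition: \forall x \forall y \forall z ((x R^2 y \wedge x R^2 z) \to \exists w (y = w \wedge z R^2 w)).
G1: fails — sR²t, sR²u but no w with t=w and uR²w.
G2: fails — aR²c, aR²d but no w with c=w and dR²w.
G3: satisfies the condition.
G4: satisfies the condition.
G5: fails — wR²w, wR²v but no t with w=t and vR²t.
Valid on: G3, G4.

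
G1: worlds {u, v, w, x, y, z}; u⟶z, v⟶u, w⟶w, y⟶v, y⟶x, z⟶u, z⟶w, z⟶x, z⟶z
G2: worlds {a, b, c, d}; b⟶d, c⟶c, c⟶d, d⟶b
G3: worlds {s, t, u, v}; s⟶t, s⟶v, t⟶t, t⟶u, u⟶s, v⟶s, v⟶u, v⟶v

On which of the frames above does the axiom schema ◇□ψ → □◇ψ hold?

none

The schema corresponds to convergence: ∀x ∀y ∀z (Rxy ∧ Rxz → ∃w (Ryw ∧ Rzw)).
G1: fails — Ryx and Ryx but x and x have no common successor.
G2: fails — Rcc and Rcd but c and d have no common successor.
G3: fails — Rtt and Rtu but t and u have no common successor.
Valid on no frame.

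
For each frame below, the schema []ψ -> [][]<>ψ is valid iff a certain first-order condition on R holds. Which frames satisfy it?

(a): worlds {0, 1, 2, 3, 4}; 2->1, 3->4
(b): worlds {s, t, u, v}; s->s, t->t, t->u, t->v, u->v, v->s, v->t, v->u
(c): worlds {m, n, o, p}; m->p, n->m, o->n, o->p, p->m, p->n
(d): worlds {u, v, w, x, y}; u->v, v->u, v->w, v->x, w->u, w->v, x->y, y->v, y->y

The schema corresponds to a generalized confluence (Geach) condition: forall x forall z (x R^2 z -> exists w (xRw & zRw)).
(a): condition met.
(b): fails — tR²s but no w with tRw and sRw.
(c): fails — mR²n but no w with mRw and nRw.
(d): fails — uR²x but no t with uRt and xRt.

(a)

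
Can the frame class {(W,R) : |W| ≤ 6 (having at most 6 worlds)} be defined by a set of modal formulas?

No — not modally definable

Modal frame validity is preserved under disjoint unions.
Any modal formula valid on each of 7 disjoint one-world frames is valid on their disjoint union (validity is preserved under disjoint unions). Each one-world frame has |W|=1≤6, but the union has |W|=7.
So no modal formula (or set of formulas) defines exactly the |W|≤6 frames.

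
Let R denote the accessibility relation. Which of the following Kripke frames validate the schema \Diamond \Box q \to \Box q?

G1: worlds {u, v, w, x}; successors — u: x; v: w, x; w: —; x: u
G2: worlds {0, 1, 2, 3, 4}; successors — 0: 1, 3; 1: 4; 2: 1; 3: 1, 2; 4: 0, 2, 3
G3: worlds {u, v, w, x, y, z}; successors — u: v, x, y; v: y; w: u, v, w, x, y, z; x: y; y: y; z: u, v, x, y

none

The schema corresponds to the Euclidean property: \forall x \forall y \forall z (Rxy \wedge Rxz \to Ryz).
G1: fails — Rux and Rux but not Rxx.
G2: fails — R01 and R01 but not R11.
G3: fails — Ruv and Ruv but not Rvv.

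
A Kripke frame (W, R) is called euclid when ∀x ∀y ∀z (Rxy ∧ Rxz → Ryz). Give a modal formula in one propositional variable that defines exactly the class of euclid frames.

◇q → □◇q

A defining formula is ◇q → □◇q (the 5 axiom).
Suppose ◇q→□◇q is valid. Take Rxy, Rxz and set V(q)={y}. Then ◇q at x, so □◇q at x, so ◇q at z, so some w with Rzw has q; w=y, i.e. Rzy. By symmetry of the argument, Ryz.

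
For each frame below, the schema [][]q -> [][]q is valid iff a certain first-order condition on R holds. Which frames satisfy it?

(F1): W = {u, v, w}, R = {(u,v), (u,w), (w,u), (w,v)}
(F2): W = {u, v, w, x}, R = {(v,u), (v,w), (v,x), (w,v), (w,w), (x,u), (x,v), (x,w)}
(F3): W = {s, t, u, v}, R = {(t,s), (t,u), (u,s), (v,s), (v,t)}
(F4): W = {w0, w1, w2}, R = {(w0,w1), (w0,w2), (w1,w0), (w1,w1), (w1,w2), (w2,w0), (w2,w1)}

(F1), (F2), (F3), (F4)

Frame correspondent (Sahlqvist): forall x forall z (x R^2 z -> exists w (x R^2 w & z = w)) — i.e. a generalized confluence (Geach) condition.
(F1): condition met.
(F2): condition met.
(F3): condition met.
(F4): condition met.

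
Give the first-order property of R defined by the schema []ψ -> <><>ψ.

forall x exists w (xRw & x R^2 w)

This is a Sahlqvist (Geach-type) schema ◇^0□^1ψ → □^0◇^2ψ.
Minimal-valuation argument: fix x; take any y with xR^0y and any z with xR^0z. Set V(ψ) to the set of worlds R-reachable from y in exactly 1 step. Then □^1ψ holds at y, so the antecedent holds at x; validity forces ◇^2ψ at z, giving a w with zR^2w and yR^1w.
First-order correspondent: forall x exists w (xRw & x R^2 w).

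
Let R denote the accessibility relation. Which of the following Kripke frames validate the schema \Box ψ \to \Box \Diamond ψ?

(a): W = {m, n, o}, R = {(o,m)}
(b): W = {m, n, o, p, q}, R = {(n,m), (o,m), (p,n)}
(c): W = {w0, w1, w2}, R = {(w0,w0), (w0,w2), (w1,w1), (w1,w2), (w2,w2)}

This is the axiom for a generalized confluence (Geach) condition; its first-order frame correspondent is \forall x \forall z (xRz \to \exists w (xRw \wedge zRw)).
(a): fails — oRm but no w with oRw and mRw.
(b): fails — nRm but no w with nRw and mRw.
(c): ✓.
Valid on: (c).

(c)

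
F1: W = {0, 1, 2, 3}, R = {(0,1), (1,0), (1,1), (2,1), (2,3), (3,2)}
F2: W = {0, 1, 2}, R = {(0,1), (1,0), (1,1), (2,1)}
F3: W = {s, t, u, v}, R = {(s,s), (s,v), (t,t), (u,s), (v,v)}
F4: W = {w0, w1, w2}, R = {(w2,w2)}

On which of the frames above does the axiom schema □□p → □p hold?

F2, F3, F4

The schema corresponds to density: ∀x ∀y (Rxy → ∃z (Rxz ∧ Rzy)).
F1: fails — R32 but no z with R3z and Rz2.
F2: condition met.
F3: condition met.
F4: condition met.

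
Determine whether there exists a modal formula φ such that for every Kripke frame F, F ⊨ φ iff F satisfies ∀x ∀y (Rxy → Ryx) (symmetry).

Yes, by r → □◇r

This is a Sahlqvist condition; the B axiom r → □◇r defines it.
Suppose r→□◇r is valid. Take Rxy and set V(r)={x}. Then r at x, so □◇r at x, so ◇r at y, so some z with Ryz has r; z=x, i.e. Ryx.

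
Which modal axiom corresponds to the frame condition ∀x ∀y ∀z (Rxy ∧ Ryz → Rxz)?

□r → □□r

This is transitivity; the standard corresponding axiom is 4: □r → □□r.
Suppose □r→□□r is valid. Take Rxy, Ryz and set V(r)={w : Rxw}. Then □r at x, so □□r at x, so □r at y, so r at z, i.e. Rxz.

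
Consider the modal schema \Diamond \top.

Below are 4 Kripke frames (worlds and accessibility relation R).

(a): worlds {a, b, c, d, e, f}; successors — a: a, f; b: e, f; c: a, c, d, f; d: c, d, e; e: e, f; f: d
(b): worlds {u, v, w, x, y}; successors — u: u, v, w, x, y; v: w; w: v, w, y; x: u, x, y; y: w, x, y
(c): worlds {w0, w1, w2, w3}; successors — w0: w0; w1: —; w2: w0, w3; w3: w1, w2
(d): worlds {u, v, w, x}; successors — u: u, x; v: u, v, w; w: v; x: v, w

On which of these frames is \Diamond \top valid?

Frame correspondent (Sahlqvist): \forall x \exists y Rxy — i.e. seriality.
(a): holds.
(b): holds.
(c): fails — world w1 has no successor.
(d): holds.

(a), (b), (d)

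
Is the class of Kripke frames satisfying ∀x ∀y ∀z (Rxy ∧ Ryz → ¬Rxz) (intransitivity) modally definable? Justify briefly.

Not modally definable

If a class were modally definable it would be closed under surjective bounded morphisms (Goldblatt–Thomason).
The 7-cycle (worlds 0,1,2,3,4,5,6 with 0→1→2→3→4→5→6→0) is intransitive. Mapping every world to a single reflexive point • is a surjective bounded morphism; the reflexive point is not intransitive (R••∧R•• but R••).
So the class is not modally definable.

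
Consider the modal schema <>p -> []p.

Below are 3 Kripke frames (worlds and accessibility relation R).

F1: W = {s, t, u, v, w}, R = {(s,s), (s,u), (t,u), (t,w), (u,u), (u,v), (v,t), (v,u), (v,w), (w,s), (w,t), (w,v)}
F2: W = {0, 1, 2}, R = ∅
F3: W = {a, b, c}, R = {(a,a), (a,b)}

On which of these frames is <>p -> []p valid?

The schema corresponds to partial functionality: forall x forall y forall z (Rxy & Rxz -> y = z).
F1: fails — s sees both s and u.
F2: ✓.
F3: fails — a sees both a and b.

F2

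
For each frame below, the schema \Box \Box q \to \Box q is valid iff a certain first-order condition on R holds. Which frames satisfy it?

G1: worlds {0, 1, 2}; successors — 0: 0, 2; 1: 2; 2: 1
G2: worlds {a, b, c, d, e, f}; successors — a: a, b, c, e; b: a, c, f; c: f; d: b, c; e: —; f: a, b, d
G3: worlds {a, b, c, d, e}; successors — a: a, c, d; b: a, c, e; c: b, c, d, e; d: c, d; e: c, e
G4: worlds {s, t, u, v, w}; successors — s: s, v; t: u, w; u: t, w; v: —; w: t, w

G3

This is the axiom for density; its first-order frame correspondent is \forall x \forall y (Rxy \to \exists z (Rxz \wedge Rzy)).
G1: fails — R12 but no z with R1z and Rz2.
G2: fails — Rcf but no z with Rcz and Rzf.
G3: satisfies the condition.
G4: fails — Rtu but no z with Rtz and Rzu.
Valid on: G3.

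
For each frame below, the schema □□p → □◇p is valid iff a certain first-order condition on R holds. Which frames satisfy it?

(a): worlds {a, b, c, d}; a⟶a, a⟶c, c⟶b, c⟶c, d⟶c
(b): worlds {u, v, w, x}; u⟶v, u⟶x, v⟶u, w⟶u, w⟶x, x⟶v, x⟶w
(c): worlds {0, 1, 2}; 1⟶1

Frame correspondent (Sahlqvist): ∀x ∀z (xRz → ∃w (xR²w ∧ zRw)) — i.e. a generalized confluence (Geach) condition.
(a): fails — cRb but no w with cR²w and bRw.
(b): satisfies the condition.
(c): satisfies the condition.
Valid on: (b), (c).

(b), (c)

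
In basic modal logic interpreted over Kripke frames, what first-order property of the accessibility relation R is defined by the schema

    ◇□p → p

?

This is frame-equivalent to p → □◇p (substitute ¬p for p and contrapose).
Suppose p→□◇p is valid. Take Rxy and set V(p)={x}. Then p at x, so □◇p at x, so ◇p at y, so some z with Ryz has p; z=x, i.e. Ryx.

symmetry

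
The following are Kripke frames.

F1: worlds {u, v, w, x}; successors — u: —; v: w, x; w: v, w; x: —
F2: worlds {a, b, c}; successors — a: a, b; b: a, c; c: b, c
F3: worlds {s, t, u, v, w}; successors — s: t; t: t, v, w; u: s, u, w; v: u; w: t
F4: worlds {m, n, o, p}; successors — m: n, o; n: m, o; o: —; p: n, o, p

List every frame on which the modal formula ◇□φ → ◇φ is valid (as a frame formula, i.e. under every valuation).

This is the axiom for a generalized confluence (Geach) condition; its first-order frame correspondent is ∀x ∀y (xRy → ∃w (yRw ∧ xRw)).
F1: fails — vRx but no t with xRt and vRt.
F2: satisfies the condition.
F3: fails — tRv but no w* with vRw* and tRw*.
F4: fails — mRo but no w with oRw and mRw.
Valid on: F2.

F2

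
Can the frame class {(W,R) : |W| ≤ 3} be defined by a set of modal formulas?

Not modally definable

Modal frame validity is preserved under disjoint unions.
Any modal formula valid on each of 4 disjoint one-world frames is valid on their disjoint union (validity is preserved under disjoint unions). Each one-world frame has |W|=1≤3, but the union has |W|=4.
So no modal formula (or set of formulas) defines exactly the |W|≤3 frames.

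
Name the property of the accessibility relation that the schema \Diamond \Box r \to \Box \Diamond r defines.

This schema is the .2 axiom.
Its frame correspondent is convergence — \forall x \forall y \forall z (Rxy \wedge Rxz \to \exists w (Ryw \wedge Rzw)).

Convergence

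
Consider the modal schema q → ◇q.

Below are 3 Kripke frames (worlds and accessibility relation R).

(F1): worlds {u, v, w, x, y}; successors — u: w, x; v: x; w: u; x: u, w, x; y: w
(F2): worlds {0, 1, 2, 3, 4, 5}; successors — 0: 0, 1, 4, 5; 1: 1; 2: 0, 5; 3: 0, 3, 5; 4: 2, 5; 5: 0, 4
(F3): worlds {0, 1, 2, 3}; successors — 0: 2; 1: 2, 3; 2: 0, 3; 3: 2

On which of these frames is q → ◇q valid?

none

The schema corresponds to reflexivity: ∀x Rxx.
(F1): fails — world u does not see itself.
(F2): fails — world 2 does not see itself.
(F3): fails — world 0 does not see itself.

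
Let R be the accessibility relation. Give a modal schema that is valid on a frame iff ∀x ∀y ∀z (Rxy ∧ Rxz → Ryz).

◇q → □◇q

The condition is the Euclidean property. The 5 schema ◇q → □◇q defines it.
Suppose ◇q→□◇q is valid. Take Rxy, Rxz and set V(q)={y}. Then ◇q at x, so □◇q at x, so ◇q at z, so some w with Rzw has q; w=y, i.e. Rzy. By symmetry of the argument, Ryz.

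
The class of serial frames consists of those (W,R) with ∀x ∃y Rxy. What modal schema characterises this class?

□r → ◇r

A defining formula is □r → ◇r (the D axiom).
Suppose □r→◇r is valid. At any x set V(r)=W. Then □r at x, so ◇r at x, so x has a successor.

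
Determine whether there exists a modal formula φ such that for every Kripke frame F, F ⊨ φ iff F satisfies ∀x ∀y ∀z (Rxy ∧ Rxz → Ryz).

Yes, by ◇q → □◇q

Yes: it is the Euclidean property, defined by the 5 schema ◇q → □◇q.
Suppose ◇q→□◇q is valid. Take Rxy, Rxz and set V(q)={y}. Then ◇q at x, so □◇q at x, so ◇q at z, so some w with Rzw has q; w=y, i.e. Rzy. By symmetry of the argument, Ryz.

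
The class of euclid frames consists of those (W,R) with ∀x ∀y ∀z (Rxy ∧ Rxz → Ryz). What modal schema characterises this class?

The condition is the Euclidean property. The 5 schema ◇r → □◇r defines it.

◇r → □◇r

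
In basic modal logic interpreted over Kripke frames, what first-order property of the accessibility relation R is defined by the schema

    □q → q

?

Reflexivity

Suppose □q→q is valid. At any x set V(q)={w : Rxw}. Then □q holds at x, so q holds at x, i.e. Rxx.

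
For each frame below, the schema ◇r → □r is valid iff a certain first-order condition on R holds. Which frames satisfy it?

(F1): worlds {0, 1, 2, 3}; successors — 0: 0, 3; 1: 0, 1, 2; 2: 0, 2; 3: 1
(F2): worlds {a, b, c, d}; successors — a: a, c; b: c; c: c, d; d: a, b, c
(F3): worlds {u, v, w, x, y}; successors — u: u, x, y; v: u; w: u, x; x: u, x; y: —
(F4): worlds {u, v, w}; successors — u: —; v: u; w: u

(F4)

The schema corresponds to partial functionality: ∀x ∀y ∀z (Rxy ∧ Rxz → y = z).
(F1): fails — 0 sees both 0 and 3.
(F2): fails — a sees both a and c.
(F3): fails — u sees both u and x.
(F4): satisfies the condition.
Valid on: (F4).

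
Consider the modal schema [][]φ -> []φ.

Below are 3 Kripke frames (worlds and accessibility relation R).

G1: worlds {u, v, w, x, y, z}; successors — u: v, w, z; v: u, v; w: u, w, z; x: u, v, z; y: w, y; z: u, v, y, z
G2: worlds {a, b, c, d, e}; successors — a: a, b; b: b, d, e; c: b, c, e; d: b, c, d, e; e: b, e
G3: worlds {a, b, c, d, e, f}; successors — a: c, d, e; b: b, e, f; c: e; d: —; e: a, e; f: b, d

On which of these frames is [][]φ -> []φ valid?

G1, G2

This is the axiom for density; its first-order frame correspondent is forall x forall y (Rxy -> exists z (Rxz & Rzy)).
G1: satisfies the condition.
G2: satisfies the condition.
G3: fails — Rfd but no z with Rfz and Rzd.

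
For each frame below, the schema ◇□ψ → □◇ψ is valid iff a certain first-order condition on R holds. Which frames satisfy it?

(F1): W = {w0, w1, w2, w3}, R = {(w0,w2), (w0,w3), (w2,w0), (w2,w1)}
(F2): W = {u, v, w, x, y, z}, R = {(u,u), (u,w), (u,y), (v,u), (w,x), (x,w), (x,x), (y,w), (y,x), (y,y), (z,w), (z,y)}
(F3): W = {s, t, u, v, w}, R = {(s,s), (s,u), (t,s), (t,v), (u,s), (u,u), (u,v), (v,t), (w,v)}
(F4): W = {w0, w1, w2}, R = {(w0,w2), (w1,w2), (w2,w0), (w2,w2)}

(F4)

Frame correspondent (Sahlqvist): ∀x ∀y ∀z (Rxy ∧ Rxz → ∃w (Ryw ∧ Rzw)) — i.e. convergence.
(F1): fails — Rw0w2 and Rw0w3 but w2 and w3 have no common successor.
(F2): fails — Ruw and Ruu but w and u have no common successor.
(F3): fails — Rtv and Rts but v and s have no common successor.
(F4): holds.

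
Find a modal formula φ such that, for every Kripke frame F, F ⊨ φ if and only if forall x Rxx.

□r → r

This is reflexivity; the standard corresponding axiom is T: □r → r.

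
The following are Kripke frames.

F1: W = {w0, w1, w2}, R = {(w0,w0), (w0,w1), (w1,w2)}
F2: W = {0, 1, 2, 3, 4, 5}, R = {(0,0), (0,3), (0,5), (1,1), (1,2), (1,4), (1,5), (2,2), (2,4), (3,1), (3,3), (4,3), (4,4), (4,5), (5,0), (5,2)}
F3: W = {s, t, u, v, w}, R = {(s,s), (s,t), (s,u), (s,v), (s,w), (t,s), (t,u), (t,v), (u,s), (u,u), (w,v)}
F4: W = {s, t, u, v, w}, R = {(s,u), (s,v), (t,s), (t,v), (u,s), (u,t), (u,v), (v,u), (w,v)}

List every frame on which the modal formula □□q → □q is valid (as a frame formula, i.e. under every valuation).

Frame correspondent (Sahlqvist): ∀x ∀y (Rxy → ∃z (Rxz ∧ Rzy)) — i.e. density.
F1: fails — Rw1w2 but no z with Rw1z and Rzw2.
F2: ✓.
F3: fails — Rwv but no z with Rwz and Rzv.
F4: fails — Rut but no z with Ruz and Rzt.

F2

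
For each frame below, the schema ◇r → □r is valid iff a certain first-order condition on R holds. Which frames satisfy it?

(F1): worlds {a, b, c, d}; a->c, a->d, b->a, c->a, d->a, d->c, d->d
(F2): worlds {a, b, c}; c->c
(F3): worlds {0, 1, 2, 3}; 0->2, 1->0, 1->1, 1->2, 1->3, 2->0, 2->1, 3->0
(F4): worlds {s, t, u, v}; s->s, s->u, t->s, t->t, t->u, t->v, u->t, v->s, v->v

(F2)

This is the axiom for partial functionality; its first-order frame correspondent is ∀x ∀y ∀z (Rxy ∧ Rxz → y = z).
(F1): fails — a sees both c and d.
(F2): holds.
(F3): fails — 1 sees both 0 and 1.
(F4): fails — s sees both s and u.
Valid on: (F2).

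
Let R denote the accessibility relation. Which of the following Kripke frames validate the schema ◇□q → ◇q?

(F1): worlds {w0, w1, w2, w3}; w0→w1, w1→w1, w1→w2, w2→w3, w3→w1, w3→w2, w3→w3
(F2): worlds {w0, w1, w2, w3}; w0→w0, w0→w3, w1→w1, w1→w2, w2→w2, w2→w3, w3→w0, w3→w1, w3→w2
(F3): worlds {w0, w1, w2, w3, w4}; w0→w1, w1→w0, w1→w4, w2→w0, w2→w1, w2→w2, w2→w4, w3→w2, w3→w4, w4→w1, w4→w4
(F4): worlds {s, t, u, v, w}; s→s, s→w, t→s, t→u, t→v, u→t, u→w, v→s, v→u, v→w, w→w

(F2)

Frame correspondent (Sahlqvist): ∀x ∀y (xRy → ∃w (yRw ∧ xRw)) — i.e. a generalized confluence (Geach) condition.
(F1): fails — w1Rw2 but no w with w2Rw and w1Rw.
(F2): satisfies the condition.
(F3): fails — w0Rw1 but no w with w1Rw and w0Rw.
(F4): fails — tRu but no w* with uRw* and tRw*.
Valid on: (F2).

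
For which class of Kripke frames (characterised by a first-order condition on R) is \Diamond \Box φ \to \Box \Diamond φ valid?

Suppose ◇□φ→□◇φ is valid. Take Rxy, Rxz and set V(φ)={w : Ryw}. Then □φ at y so ◇□φ at x, so □◇φ at x, so ◇φ at z, giving w with Rzw and Ryw.

convergence: \forall x \forall y \forall z (Rxy \wedge Rxz \to \exists w (Ryw \wedge Rzw))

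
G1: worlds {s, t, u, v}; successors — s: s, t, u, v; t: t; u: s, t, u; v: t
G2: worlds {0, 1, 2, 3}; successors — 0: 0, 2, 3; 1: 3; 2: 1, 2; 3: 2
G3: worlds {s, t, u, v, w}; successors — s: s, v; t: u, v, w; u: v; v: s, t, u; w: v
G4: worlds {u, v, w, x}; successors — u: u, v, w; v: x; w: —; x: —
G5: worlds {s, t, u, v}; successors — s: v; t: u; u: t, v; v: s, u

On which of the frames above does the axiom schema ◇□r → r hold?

This is the axiom for symmetry; its first-order frame correspondent is ∀x ∀y (Rxy → Ryx).
G1: fails — Rut but not Rtu.
G2: fails — R32 but not R23.
G3: fails — Rtw but not Rwt.
G4: fails — Ruv but not Rvu.
G5: ✓.

G5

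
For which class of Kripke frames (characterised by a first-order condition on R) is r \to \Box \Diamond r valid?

Suppose r→□◇r is valid. Take Rxy and set V(r)={x}. Then r at x, so □◇r at x, so ◇r at y, so some z with Ryz has r; z=x, i.e. Ryx.
Conversely, any frame satisfying \forall x \forall y (Rxy \to Ryx) validates the schema.
So the correspondent is symmetry.

symmetry: \forall x \forall y (Rxy \to Ryx)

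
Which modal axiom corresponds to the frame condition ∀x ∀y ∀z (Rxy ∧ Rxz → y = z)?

This is partial functionality; the standard corresponding axiom is CD: ◇p → □p.
Suppose ◇p→□p is valid. Take Rxy, Rxz and set V(p)={y}. Then ◇p at x, so □p at x, so p at z, i.e. z=y.

◇p → □p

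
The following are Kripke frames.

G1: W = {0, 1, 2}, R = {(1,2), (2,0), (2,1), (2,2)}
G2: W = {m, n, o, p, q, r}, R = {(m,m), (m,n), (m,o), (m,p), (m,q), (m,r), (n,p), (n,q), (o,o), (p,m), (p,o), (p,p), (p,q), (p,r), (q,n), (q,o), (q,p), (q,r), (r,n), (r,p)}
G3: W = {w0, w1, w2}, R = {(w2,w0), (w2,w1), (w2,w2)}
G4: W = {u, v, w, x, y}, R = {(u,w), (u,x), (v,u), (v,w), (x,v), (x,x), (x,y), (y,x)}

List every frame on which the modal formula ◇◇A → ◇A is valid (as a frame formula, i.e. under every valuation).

This is the axiom for transitivity; its first-order frame correspondent is ∀x ∀y ∀z (Rxy ∧ Ryz → Rxz).
G1: fails — R12 and R20 but not R10.
G2: fails — Rpm and Rmn but not Rpn.
G3: satisfies the condition.
G4: fails — Ryx and Rxy but not Ryy.
Valid on: G3.

G3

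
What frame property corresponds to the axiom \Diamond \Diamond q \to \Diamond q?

This is frame-equivalent to □q → □□q (substitute ¬q for q and contrapose).
Suppose □q→□□q is valid. Take Rxy, Ryz and set V(q)={w : Rxw}. Then □q at x, so □□q at x, so □q at y, so q at z, i.e. Rxz.
The converse is a direct semantic check.
So the correspondent is transitivity.

transitivity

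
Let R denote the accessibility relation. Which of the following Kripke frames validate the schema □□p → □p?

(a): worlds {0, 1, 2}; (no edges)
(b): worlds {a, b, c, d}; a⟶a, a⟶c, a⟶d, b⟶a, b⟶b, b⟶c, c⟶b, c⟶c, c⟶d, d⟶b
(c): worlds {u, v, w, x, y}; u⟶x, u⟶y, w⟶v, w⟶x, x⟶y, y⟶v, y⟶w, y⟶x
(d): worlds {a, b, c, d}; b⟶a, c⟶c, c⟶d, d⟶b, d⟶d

(a), (b)

This is the axiom for density; its first-order frame correspondent is ∀x ∀y (Rxy → ∃z (Rxz ∧ Rzy)).
(a): ✓.
(b): ✓.
(c): fails — Rwx but no z with Rwz and Rzx.
(d): fails — Rba but no z with Rbz and Rza.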